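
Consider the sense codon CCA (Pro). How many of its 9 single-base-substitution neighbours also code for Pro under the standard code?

Position 1: none → 0 synonymous.
Position 2: none → 0 synonymous.
Position 3: CCU, CCC, CCG → 3 synonymous.
Total: 0 + 0 + 3 = 3.

3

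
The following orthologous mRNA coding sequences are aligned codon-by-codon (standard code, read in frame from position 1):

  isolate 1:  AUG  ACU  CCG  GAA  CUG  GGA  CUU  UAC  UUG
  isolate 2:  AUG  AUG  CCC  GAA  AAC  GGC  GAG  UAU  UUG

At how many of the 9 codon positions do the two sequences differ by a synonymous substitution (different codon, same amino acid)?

Codon 1: AUG Met / AUG Met — identical.
Codon 2: ACU Thr / AUG Met — nonsynonymous.
Codon 3: CCG Pro / CCC Pro — synonymous.
Codon 4: GAA Glu / GAA Glu — identical.
Codon 5: CUG Leu / AAC Asn — nonsynonymous.
Codon 6: GGA Gly / GGC Gly — synonymous.
Codon 7: CUU Leu / GAG Glu — nonsynonymous.
Codon 8: UAC Tyr / UAU Tyr — synonymous.
Codon 9: UUG Leu / UUG Leu — identical.
Synonymous differences: 3.

3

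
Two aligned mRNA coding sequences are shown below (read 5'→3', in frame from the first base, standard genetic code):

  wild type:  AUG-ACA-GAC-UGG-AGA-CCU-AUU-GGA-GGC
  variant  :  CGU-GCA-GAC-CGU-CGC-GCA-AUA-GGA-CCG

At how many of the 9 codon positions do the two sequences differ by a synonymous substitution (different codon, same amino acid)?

Codon 1: AUG Met / CGU Arg — nonsynonymous.
Codon 2: ACA Thr / GCA Ala — nonsynonymous.
Codon 3: GAC Asp / GAC Asp — identical.
Codon 4: UGG Trp / CGU Arg — nonsynonymous.
Codon 5: AGA Arg / CGC Arg — synonymous.
Codon 6: CCU Pro / GCA Ala — nonsynonymous.
Codon 7: AUU Ile / AUA Ile — synonymous.
Codon 8: GGA Gly / GGA Gly — identical.
Codon 9: GGC Gly / CCG Pro — nonsynonymous.
Synonymous differences: 2.

2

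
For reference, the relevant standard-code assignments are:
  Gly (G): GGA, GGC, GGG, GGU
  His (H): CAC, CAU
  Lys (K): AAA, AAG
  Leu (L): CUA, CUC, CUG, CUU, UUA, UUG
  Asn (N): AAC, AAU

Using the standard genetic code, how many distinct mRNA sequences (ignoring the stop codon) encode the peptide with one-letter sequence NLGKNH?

384

Asn: 2 codons.
Leu: 6 codons.
Gly: 4 codons.
Lys: 2 codons.
Asn: 2 codons.
His: 2 codons.
2 × 6 × 4 × 2 × 2 × 2 = 384.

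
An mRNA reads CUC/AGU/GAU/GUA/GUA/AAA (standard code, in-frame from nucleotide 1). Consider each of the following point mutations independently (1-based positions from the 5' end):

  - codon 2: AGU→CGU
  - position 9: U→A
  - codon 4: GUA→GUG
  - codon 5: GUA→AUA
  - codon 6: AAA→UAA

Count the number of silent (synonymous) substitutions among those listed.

1

Codon 2: AGU (Ser) → CGU (Arg) — missense.
Codon 3: GAU (Asp) → GAA (Glu) — missense.
Codon 4: GUA (Val) → GUG (Val) — synonymous.
Codon 5: GUA (Val) → AUA (Ile) — missense.
Codon 6: AAA (Lys) → UAA (Stop) — nonsense.
Synonymous: 1 of 5.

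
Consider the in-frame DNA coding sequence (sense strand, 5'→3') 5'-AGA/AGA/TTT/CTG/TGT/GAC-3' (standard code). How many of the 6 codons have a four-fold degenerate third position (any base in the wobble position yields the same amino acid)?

1

Codon 1 AGA (Arg): third position 2-fold.
Codon 2 AGA (Arg): third position 2-fold.
Codon 3 TTT (Phe): third position 2-fold.
Codon 4 CTG (Leu): third position 4-fold.
Codon 5 TGT (Cys): third position 2-fold.
Codon 6 GAC (Asp): third position 2-fold.
Four-fold degenerate third positions: 1.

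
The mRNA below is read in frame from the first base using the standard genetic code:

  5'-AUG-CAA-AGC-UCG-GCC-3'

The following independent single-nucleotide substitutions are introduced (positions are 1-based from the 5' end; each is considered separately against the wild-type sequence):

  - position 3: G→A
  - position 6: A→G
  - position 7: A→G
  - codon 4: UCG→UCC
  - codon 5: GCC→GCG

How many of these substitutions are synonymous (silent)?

3

Codon 1: AUG (Met) → AUA (Ile) — missense.
Codon 2: CAA (Gln) → CAG (Gln) — synonymous.
Codon 3: AGC (Ser) → GGC (Gly) — missense.
Codon 4: UCG (Ser) → UCC (Ser) — synonymous.
Codon 5: GCC (Ala) → GCG (Ala) — synonymous.
Synonymous: 3 of 5.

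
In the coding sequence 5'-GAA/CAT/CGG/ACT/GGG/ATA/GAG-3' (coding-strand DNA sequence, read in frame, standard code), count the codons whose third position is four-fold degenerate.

Codon 1 GAA (Glu): third position 2-fold.
Codon 2 CAT (His): third position 2-fold.
Codon 3 CGG (Arg): third position 4-fold.
Codon 4 ACT (Thr): third position 4-fold.
Codon 5 GGG (Gly): third position 4-fold.
Codon 6 ATA (Ile): third position 3-fold.
Codon 7 GAG (Glu): third position 2-fold.
Four-fold degenerate third positions: 3.

3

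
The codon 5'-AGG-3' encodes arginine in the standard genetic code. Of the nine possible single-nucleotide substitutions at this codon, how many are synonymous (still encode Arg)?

2

Position 1: CGG → 1 synonymous.
Position 2: none → 0 synonymous.
Position 3: AGA → 1 synonymous.
Total: 1 + 0 + 1 = 2.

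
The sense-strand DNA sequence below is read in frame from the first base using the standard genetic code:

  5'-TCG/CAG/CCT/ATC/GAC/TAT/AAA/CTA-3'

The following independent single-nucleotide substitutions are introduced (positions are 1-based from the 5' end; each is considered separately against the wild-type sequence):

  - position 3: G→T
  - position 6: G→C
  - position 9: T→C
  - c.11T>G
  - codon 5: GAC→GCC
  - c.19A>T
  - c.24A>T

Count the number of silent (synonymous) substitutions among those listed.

Codon 1: TCG (Ser) → TCT (Ser) — synonymous.
Codon 2: CAG (Gln) → CAC (His) — missense.
Codon 3: CCT (Pro) → CCC (Pro) — synonymous.
Codon 4: ATC (Ile) → AGC (Ser) — missense.
Codon 5: GAC (Asp) → GCC (Ala) — missense.
Codon 7: AAA (Lys) → TAA (Stop) — nonsense.
Codon 8: CTA (Leu) → CTT (Leu) — synonymous.
Synonymous: 3 of 7.

3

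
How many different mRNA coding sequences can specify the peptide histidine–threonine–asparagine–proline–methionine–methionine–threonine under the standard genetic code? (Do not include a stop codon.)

256

His: 2 codons.
Thr: 4 codons.
Asn: 2 codons.
Pro: 4 codons.
Met: 1 codon.
Met: 1 codon.
Thr: 4 codons.
2 × 4 × 2 × 4 × 1 × 1 × 4 = 256.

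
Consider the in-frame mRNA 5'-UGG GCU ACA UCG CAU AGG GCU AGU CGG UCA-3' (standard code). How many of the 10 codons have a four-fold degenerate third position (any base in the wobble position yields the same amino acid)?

Codon 1 UGG (Trp): third position 1-fold.
Codon 2 GCU (Ala): third position 4-fold.
Codon 3 ACA (Thr): third position 4-fold.
Codon 4 UCG (Ser): third position 4-fold.
Codon 5 CAU (His): third position 2-fold.
Codon 6 AGG (Arg): third position 2-fold.
Codon 7 GCU (Ala): third position 4-fold.
Codon 8 AGU (Ser): third position 2-fold.
Codon 9 CGG (Arg): third position 4-fold.
Codon 10 UCA (Ser): third position 4-fold.
Four-fold degenerate third positions: 6.

6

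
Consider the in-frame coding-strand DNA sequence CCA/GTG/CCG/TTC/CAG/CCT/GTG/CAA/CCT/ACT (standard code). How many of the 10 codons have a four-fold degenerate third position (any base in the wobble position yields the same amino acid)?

Codon 1 CCA (Pro): third position 4-fold.
Codon 2 GTG (Val): third position 4-fold.
Codon 3 CCG (Pro): third position 4-fold.
Codon 4 TTC (Phe): third position 2-fold.
Codon 5 CAG (Gln): third position 2-fold.
Codon 6 CCT (Pro): third position 4-fold.
Codon 7 GTG (Val): third position 4-fold.
Codon 8 CAA (Gln): third position 2-fold.
Codon 9 CCT (Pro): third position 4-fold.
Codon 10 ACT (Thr): third position 4-fold.
Four-fold degenerate third positions: 7.

7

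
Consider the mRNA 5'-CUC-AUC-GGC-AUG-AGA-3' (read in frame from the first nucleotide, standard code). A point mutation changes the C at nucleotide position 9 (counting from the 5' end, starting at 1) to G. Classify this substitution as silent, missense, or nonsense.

silent

Position 9 falls in codon 3: GGC → Gly.
After the substitution the codon is GGG → Gly.
Both encode Gly, so the change is synonymous.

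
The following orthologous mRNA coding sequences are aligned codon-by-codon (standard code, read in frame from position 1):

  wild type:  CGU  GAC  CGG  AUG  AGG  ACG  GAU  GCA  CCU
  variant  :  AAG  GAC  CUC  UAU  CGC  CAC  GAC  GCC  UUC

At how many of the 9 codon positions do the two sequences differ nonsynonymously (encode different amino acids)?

Codon 1: CGU Arg / AAG Lys — nonsynonymous.
Codon 2: GAC Asp / GAC Asp — identical.
Codon 3: CGG Arg / CUC Leu — nonsynonymous.
Codon 4: AUG Met / UAU Tyr — nonsynonymous.
Codon 5: AGG Arg / CGC Arg — synonymous.
Codon 6: ACG Thr / CAC His — nonsynonymous.
Codon 7: GAU Asp / GAC Asp — synonymous.
Codon 8: GCA Ala / GCC Ala — synonymous.
Codon 9: CCU Pro / UUC Phe — nonsynonymous.
Nonsynonymous differences: 5.

5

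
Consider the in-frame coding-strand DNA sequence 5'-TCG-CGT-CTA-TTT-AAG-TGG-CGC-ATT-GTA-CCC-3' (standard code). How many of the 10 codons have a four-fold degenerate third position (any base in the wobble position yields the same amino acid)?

Codon 1 TCG (Ser): third position 4-fold.
Codon 2 CGT (Arg): third position 4-fold.
Codon 3 CTA (Leu): third position 4-fold.
Codon 4 TTT (Phe): third position 2-fold.
Codon 5 AAG (Lys): third position 2-fold.
Codon 6 TGG (Trp): third position 1-fold.
Codon 7 CGC (Arg): third position 4-fold.
Codon 8 ATT (Ile): third position 3-fold.
Codon 9 GTA (Val): third position 4-fold.
Codon 10 CCC (Pro): third position 4-fold.
Four-fold degenerate third positions: 6.

6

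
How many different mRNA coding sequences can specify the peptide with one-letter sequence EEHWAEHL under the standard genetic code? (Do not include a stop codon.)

768

Glu: 2 codons.
Glu: 2 codons.
His: 2 codons.
Trp: 1 codon.
Ala: 4 codons.
Glu: 2 codons.
His: 2 codons.
Leu: 6 codons.
2 × 2 × 2 × 1 × 4 × 2 × 2 × 6 = 768.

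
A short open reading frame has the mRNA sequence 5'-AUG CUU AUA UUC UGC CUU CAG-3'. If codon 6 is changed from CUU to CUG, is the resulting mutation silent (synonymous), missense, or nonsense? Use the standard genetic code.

Position 18 falls in codon 6: CUU → Leu.
After the substitution the codon is CUG → Leu.
Both encode Leu, so the change is synonymous.

silent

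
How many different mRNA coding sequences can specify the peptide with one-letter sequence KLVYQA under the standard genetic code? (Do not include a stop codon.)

768

Lys: 2 codons.
Leu: 6 codons.
Val: 4 codons.
Tyr: 2 codons.
Gln: 2 codons.
Ala: 4 codons.
2 × 6 × 4 × 2 × 2 × 4 = 768.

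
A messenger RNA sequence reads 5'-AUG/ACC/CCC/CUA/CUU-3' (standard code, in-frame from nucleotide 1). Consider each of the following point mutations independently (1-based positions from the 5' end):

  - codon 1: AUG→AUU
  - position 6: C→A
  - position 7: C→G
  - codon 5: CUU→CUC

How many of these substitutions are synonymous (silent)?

Codon 1: AUG (Met) → AUU (Ile) — missense.
Codon 2: ACC (Thr) → ACA (Thr) — synonymous.
Codon 3: CCC (Pro) → GCC (Ala) — missense.
Codon 5: CUU (Leu) → CUC (Leu) — synonymous.
Synonymous: 2 of 4.

2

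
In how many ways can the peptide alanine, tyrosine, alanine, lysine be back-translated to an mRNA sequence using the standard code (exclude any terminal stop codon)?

64

Ala: 4 codons.
Tyr: 2 codons.
Ala: 4 codons.
Lys: 2 codons.
4 × 2 × 4 × 2 = 64.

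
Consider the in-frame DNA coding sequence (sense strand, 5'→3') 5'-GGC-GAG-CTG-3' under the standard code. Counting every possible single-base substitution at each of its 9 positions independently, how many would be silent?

8

Codon 1 (GGC, Gly): 3 synonymous substitutions.
Codon 2 (GAG, Glu): 1 synonymous substitution.
Codon 3 (CTG, Leu): 4 synonymous substitutions.
Total: 3 + 1 + 4 = 8.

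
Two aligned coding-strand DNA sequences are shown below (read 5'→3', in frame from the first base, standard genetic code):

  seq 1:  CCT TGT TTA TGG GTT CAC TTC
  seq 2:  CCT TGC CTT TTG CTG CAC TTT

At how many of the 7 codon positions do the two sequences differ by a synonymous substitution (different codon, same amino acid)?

Codon 1: CCT Pro / CCT Pro — identical.
Codon 2: TGT Cys / TGC Cys — synonymous.
Codon 3: TTA Leu / CTT Leu — synonymous.
Codon 4: TGG Trp / TTG Leu — nonsynonymous.
Codon 5: GTT Val / CTG Leu — nonsynonymous.
Codon 6: CAC His / CAC His — identical.
Codon 7: TTC Phe / TTT Phe — synonymous.
Synonymous differences: 3.

3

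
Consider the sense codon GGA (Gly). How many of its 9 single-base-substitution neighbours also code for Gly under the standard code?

3

Position 1: none → 0 synonymous.
Position 2: none → 0 synonymous.
Position 3: GGU, GGC, GGG → 3 synonymous.
Total: 0 + 0 + 3 = 3.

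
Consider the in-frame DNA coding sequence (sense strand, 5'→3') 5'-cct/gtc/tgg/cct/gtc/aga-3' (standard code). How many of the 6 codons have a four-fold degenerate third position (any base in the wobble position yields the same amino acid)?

Codon 1 CCT (Pro): third position 4-fold.
Codon 2 GTC (Val): third position 4-fold.
Codon 3 TGG (Trp): third position 1-fold.
Codon 4 CCT (Pro): third position 4-fold.
Codon 5 GTC (Val): third position 4-fold.
Codon 6 AGA (Arg): third position 2-fold.
Four-fold degenerate third positions: 4.

4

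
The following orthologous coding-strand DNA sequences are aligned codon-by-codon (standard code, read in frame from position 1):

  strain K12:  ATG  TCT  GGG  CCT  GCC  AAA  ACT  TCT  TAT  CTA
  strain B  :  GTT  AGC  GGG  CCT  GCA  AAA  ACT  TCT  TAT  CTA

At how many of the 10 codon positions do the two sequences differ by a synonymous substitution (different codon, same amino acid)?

Codon 1: ATG Met / GTT Val — nonsynonymous.
Codon 2: TCT Ser / AGC Ser — synonymous.
Codon 3: GGG Gly / GGG Gly — identical.
Codon 4: CCT Pro / CCT Pro — identical.
Codon 5: GCC Ala / GCA Ala — synonymous.
Codon 6: AAA Lys / AAA Lys — identical.
Codon 7: ACT Thr / ACT Thr — identical.
Codon 8: TCT Ser / TCT Ser — identical.
Codon 9: TAT Tyr / TAT Tyr — identical.
Codon 10: CTA Leu / CTA Leu — identical.
Synonymous differences: 2.

2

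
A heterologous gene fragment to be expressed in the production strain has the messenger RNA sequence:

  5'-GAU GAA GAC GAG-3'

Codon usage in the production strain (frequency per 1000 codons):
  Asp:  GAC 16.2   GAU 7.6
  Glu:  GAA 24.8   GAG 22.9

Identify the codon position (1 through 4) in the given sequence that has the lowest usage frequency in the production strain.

Codon 1 GAU (Asp): 7.6 per 1000.
Codon 2 GAA (Glu): 24.8 per 1000.
Codon 3 GAC (Asp): 16.2 per 1000.
Codon 4 GAG (Glu): 22.9 per 1000.
Lowest frequency is 7.6 at codon 1.

1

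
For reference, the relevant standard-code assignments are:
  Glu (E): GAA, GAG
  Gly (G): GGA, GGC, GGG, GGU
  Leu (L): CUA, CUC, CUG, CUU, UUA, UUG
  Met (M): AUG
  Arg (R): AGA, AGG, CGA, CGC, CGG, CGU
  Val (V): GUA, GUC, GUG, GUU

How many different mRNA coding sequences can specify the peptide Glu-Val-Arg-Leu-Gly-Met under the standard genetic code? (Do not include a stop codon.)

Glu: 2 codons.
Val: 4 codons.
Arg: 6 codons.
Leu: 6 codons.
Gly: 4 codons.
Met: 1 codon.
2 × 4 × 6 × 6 × 4 × 1 = 1152.

1152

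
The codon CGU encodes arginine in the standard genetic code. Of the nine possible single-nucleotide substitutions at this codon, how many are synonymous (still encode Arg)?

Position 1: none → 0 synonymous.
Position 2: none → 0 synonymous.
Position 3: CGC, CGA, CGG → 3 synonymous.
Total: 0 + 0 + 3 = 3.

3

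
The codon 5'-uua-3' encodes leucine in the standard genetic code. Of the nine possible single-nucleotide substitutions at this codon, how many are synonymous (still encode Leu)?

2

Position 1: CUA → 1 synonymous.
Position 2: none → 0 synonymous.
Position 3: UUG → 1 synonymous.
Total: 1 + 0 + 1 = 2.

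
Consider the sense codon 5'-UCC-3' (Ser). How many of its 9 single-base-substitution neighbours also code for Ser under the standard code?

3

Position 1: none → 0 synonymous.
Position 2: none → 0 synonymous.
Position 3: UCU, UCA, UCG → 3 synonymous.
Total: 0 + 0 + 3 = 3.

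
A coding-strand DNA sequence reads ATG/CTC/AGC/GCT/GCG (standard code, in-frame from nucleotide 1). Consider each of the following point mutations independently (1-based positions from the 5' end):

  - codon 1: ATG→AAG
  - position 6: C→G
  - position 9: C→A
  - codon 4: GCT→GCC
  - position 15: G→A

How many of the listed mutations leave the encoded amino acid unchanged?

Codon 1: ATG (Met) → AAG (Lys) — missense.
Codon 2: CTC (Leu) → CTG (Leu) — synonymous.
Codon 3: AGC (Ser) → AGA (Arg) — missense.
Codon 4: GCT (Ala) → GCC (Ala) — synonymous.
Codon 5: GCG (Ala) → GCA (Ala) — synonymous.
Synonymous: 3 of 5.

3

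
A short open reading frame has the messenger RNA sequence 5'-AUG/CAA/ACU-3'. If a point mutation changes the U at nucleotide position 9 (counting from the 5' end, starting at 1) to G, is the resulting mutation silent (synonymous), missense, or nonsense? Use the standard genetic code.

silent

Position 9 falls in codon 3: ACU → Thr.
After the substitution the codon is ACG → Thr.
Both encode Thr, so the change is synonymous.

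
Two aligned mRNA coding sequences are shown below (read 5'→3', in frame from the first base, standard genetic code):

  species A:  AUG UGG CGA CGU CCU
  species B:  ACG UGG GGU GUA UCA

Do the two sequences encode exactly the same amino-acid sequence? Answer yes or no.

Codon 1: AUG Met / ACG Thr — nonsynonymous.
Codon 2: UGG Trp / UGG Trp — identical.
Codon 3: CGA Arg / GGU Gly — nonsynonymous.
Codon 4: CGU Arg / GUA Val — nonsynonymous.
Codon 5: CCU Pro / UCA Ser — nonsynonymous.
Nonsynonymous differences: 4 → different protein.

no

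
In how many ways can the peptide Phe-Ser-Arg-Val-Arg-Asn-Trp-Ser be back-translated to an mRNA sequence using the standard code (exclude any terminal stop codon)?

20736

Phe: 2 codons.
Ser: 6 codons.
Arg: 6 codons.
Val: 4 codons.
Arg: 6 codons.
Asn: 2 codons.
Trp: 1 codon.
Ser: 6 codons.
2 × 6 × 6 × 4 × 6 × 2 × 1 × 6 = 20736.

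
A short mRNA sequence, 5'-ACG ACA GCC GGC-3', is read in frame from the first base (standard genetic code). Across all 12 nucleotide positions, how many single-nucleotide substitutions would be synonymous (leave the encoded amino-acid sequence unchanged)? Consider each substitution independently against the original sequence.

Codon 1 (ACG, Thr): 3 synonymous substitutions.
Codon 2 (ACA, Thr): 3 synonymous substitutions.
Codon 3 (GCC, Ala): 3 synonymous substitutions.
Codon 4 (GGC, Gly): 3 synonymous substitutions.
Total: 3 + 3 + 3 + 3 = 12.

12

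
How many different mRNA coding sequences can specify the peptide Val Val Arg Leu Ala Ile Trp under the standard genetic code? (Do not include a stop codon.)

6912

Val: 4 codons.
Val: 4 codons.
Arg: 6 codons.
Leu: 6 codons.
Ala: 4 codons.
Ile: 3 codons.
Trp: 1 codon.
4 × 4 × 6 × 6 × 4 × 3 × 1 = 6912.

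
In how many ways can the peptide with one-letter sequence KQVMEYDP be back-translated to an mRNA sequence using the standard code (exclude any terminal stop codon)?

512

Lys: 2 codons.
Gln: 2 codons.
Val: 4 codons.
Met: 1 codon.
Glu: 2 codons.
Tyr: 2 codons.
Asp: 2 codons.
Pro: 4 codons.
2 × 2 × 4 × 1 × 2 × 2 × 2 × 4 = 512.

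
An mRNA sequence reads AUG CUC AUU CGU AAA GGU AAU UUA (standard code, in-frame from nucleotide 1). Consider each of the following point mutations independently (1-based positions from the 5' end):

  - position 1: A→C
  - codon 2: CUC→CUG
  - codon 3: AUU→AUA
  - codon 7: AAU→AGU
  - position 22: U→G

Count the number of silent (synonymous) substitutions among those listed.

Codon 1: AUG (Met) → CUG (Leu) — missense.
Codon 2: CUC (Leu) → CUG (Leu) — synonymous.
Codon 3: AUU (Ile) → AUA (Ile) — synonymous.
Codon 7: AAU (Asn) → AGU (Ser) — missense.
Codon 8: UUA (Leu) → GUA (Val) — missense.
Synonymous: 2 of 5.

2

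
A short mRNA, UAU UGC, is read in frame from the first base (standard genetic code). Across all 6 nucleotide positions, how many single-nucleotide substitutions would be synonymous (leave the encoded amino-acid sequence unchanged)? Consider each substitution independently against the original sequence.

Codon 1 (UAU, Tyr): 1 synonymous substitution.
Codon 2 (UGC, Cys): 1 synonymous substitution.
Total: 1 + 1 = 2.

2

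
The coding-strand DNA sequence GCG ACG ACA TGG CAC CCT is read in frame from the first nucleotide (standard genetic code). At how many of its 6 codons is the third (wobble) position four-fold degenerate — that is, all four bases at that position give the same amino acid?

Codon 1 GCG (Ala): third position 4-fold.
Codon 2 ACG (Thr): third position 4-fold.
Codon 3 ACA (Thr): third position 4-fold.
Codon 4 TGG (Trp): third position 1-fold.
Codon 5 CAC (His): third position 2-fold.
Codon 6 CCT (Pro): third position 4-fold.
Four-fold degenerate third positions: 4.

4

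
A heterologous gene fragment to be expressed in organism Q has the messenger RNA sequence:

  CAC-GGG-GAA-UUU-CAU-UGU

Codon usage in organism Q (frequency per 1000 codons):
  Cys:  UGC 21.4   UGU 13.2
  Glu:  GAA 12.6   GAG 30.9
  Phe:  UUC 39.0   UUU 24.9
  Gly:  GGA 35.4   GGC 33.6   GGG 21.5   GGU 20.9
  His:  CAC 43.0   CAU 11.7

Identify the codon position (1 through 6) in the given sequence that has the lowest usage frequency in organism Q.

Codon 1 CAC (His): 43.0 per 1000.
Codon 2 GGG (Gly): 21.5 per 1000.
Codon 3 GAA (Glu): 12.6 per 1000.
Codon 4 UUU (Phe): 24.9 per 1000.
Codon 5 CAU (His): 11.7 per 1000.
Codon 6 UGU (Cys): 13.2 per 1000.
Lowest frequency is 11.7 at codon 5.

5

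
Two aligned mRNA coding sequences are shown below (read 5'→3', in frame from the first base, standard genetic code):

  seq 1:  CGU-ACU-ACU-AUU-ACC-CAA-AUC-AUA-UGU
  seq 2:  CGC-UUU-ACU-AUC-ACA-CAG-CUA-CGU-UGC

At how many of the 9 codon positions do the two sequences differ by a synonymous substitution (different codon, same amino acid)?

Codon 1: CGU Arg / CGC Arg — synonymous.
Codon 2: ACU Thr / UUU Phe — nonsynonymous.
Codon 3: ACU Thr / ACU Thr — identical.
Codon 4: AUU Ile / AUC Ile — synonymous.
Codon 5: ACC Thr / ACA Thr — synonymous.
Codon 6: CAA Gln / CAG Gln — synonymous.
Codon 7: AUC Ile / CUA Leu — nonsynonymous.
Codon 8: AUA Ile / CGU Arg — nonsynonymous.
Codon 9: UGU Cys / UGC Cys — synonymous.
Synonymous differences: 5.

5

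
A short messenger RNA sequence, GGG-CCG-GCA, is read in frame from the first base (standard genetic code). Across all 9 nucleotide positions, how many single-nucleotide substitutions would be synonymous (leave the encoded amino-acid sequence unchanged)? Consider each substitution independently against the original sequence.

Codon 1 (GGG, Gly): 3 synonymous substitutions.
Codon 2 (CCG, Pro): 3 synonymous substitutions.
Codon 3 (GCA, Ala): 3 synonymous substitutions.
Total: 3 + 3 + 3 = 9.

9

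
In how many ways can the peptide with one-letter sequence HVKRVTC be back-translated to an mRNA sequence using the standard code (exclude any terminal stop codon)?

3072

His: 2 codons.
Val: 4 codons.
Lys: 2 codons.
Arg: 6 codons.
Val: 4 codons.
Thr: 4 codons.
Cys: 2 codons.
2 × 4 × 2 × 6 × 4 × 4 × 2 = 3072.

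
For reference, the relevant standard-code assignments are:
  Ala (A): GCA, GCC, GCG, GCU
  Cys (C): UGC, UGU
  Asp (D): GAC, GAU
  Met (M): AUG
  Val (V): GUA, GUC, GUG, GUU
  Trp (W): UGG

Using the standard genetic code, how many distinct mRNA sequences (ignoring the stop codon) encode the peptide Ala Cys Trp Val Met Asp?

Ala: 4 codons.
Cys: 2 codons.
Trp: 1 codon.
Val: 4 codons.
Met: 1 codon.
Asp: 2 codons.
4 × 2 × 1 × 4 × 1 × 2 = 64.

64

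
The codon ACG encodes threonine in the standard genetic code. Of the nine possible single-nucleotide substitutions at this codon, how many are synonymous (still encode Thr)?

Position 1: none → 0 synonymous.
Position 2: none → 0 synonymous.
Position 3: ACT, ACC, ACA → 3 synonymous.
Total: 0 + 0 + 3 = 3.

3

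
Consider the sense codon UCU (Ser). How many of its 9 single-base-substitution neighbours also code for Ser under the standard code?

3

Position 1: none → 0 synonymous.
Position 2: none → 0 synonymous.
Position 3: UCC, UCA, UCG → 3 synonymous.
Total: 0 + 0 + 3 = 3.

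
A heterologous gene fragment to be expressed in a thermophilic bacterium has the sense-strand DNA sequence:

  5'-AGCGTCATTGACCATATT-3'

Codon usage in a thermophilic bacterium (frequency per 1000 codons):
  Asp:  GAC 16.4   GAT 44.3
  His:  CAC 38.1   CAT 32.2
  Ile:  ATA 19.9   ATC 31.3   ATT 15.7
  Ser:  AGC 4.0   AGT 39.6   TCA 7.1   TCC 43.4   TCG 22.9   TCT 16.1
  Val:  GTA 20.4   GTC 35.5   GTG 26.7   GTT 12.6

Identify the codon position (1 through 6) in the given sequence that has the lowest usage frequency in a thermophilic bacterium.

1

Codon 1 AGC (Ser): 4.0 per 1000.
Codon 2 GTC (Val): 35.5 per 1000.
Codon 3 ATT (Ile): 15.7 per 1000.
Codon 4 GAC (Asp): 16.4 per 1000.
Codon 5 CAT (His): 32.2 per 1000.
Codon 6 ATT (Ile): 15.7 per 1000.
Lowest frequency is 4.0 at codon 1.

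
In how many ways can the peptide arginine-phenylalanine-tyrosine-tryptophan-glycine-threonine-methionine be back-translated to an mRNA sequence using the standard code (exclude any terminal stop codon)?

Arg: 6 codons.
Phe: 2 codons.
Tyr: 2 codons.
Trp: 1 codon.
Gly: 4 codons.
Thr: 4 codons.
Met: 1 codon.
6 × 2 × 2 × 1 × 4 × 4 × 1 = 384.

384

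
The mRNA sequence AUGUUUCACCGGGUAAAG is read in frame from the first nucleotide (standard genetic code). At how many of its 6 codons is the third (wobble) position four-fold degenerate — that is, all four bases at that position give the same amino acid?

Codon 1 AUG (Met): third position 1-fold.
Codon 2 UUU (Phe): third position 2-fold.
Codon 3 CAC (His): third position 2-fold.
Codon 4 CGG (Arg): third position 4-fold.
Codon 5 GUA (Val): third position 4-fold.
Codon 6 AAG (Lys): third position 2-fold.
Four-fold degenerate third positions: 2.

2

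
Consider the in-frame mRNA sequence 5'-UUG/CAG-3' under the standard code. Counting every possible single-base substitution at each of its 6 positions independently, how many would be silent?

Codon 1 (UUG, Leu): 2 synonymous substitutions.
Codon 2 (CAG, Gln): 1 synonymous substitution.
Total: 2 + 1 = 3.

3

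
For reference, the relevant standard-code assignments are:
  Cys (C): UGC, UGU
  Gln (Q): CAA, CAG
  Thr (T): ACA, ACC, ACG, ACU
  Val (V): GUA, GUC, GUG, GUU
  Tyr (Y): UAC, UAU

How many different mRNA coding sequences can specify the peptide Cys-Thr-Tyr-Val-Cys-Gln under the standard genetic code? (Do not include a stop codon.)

256

Cys: 2 codons.
Thr: 4 codons.
Tyr: 2 codons.
Val: 4 codons.
Cys: 2 codons.
Gln: 2 codons.
2 × 4 × 2 × 4 × 2 × 2 = 256.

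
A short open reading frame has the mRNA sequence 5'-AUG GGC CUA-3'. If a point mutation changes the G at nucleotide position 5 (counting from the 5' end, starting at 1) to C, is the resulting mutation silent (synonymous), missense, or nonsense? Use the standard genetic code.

Position 5 falls in codon 2: GGC → Gly.
After the substitution the codon is GCC → Ala.
Gly ≠ Ala, so this is a missense mutation.

missense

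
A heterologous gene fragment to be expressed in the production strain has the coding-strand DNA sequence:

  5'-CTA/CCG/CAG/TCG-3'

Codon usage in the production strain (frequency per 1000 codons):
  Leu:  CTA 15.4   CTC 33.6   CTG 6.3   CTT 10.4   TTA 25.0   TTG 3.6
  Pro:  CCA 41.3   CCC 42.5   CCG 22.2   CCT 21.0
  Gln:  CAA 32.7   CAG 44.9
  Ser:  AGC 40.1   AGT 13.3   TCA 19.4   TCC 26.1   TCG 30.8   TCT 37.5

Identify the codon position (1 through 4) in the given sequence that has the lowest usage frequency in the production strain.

Codon 1 CTA (Leu): 15.4 per 1000.
Codon 2 CCG (Pro): 22.2 per 1000.
Codon 3 CAG (Gln): 44.9 per 1000.
Codon 4 TCG (Ser): 30.8 per 1000.
Lowest frequency is 15.4 at codon 1.

1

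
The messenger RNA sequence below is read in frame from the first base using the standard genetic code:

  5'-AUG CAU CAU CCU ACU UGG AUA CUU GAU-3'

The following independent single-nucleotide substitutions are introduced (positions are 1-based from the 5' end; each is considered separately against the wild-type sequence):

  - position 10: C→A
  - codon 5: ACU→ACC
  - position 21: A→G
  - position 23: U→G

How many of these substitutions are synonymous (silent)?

1

Codon 4: CCU (Pro) → ACU (Thr) — missense.
Codon 5: ACU (Thr) → ACC (Thr) — synonymous.
Codon 7: AUA (Ile) → AUG (Met) — missense.
Codon 8: CUU (Leu) → CGU (Arg) — missense.
Synonymous: 1 of 4.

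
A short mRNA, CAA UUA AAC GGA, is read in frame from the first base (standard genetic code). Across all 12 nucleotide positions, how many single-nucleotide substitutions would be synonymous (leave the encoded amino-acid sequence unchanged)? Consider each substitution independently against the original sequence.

7

Codon 1 (CAA, Gln): 1 synonymous substitution.
Codon 2 (UUA, Leu): 2 synonymous substitutions.
Codon 3 (AAC, Asn): 1 synonymous substitution.
Codon 4 (GGA, Gly): 3 synonymous substitutions.
Total: 1 + 2 + 1 + 3 = 7.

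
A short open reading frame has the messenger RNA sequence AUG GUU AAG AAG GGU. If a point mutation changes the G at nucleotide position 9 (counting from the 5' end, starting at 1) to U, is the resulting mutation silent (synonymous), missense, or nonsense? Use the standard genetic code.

Position 9 falls in codon 3: AAG → Lys.
After the substitution the codon is AAU → Asn.
Lys ≠ Asn, so this is a missense mutation.

missense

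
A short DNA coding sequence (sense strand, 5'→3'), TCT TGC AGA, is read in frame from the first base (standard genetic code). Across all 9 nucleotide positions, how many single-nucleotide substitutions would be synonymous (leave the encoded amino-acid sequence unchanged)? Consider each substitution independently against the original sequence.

Codon 1 (TCT, Ser): 3 synonymous substitutions.
Codon 2 (TGC, Cys): 1 synonymous substitution.
Codon 3 (AGA, Arg): 2 synonymous substitutions.
Total: 3 + 1 + 2 = 6.

6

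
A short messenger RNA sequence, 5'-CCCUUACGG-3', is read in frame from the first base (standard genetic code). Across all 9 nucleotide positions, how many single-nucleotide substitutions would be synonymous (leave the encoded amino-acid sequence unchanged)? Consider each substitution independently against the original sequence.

Codon 1 (CCC, Pro): 3 synonymous substitutions.
Codon 2 (UUA, Leu): 2 synonymous substitutions.
Codon 3 (CGG, Arg): 4 synonymous substitutions.
Total: 3 + 2 + 4 = 9.

9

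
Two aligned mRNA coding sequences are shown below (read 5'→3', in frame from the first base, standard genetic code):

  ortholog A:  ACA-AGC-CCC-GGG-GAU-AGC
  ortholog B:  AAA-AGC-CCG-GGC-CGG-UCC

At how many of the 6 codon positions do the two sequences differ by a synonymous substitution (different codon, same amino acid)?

Codon 1: ACA Thr / AAA Lys — nonsynonymous.
Codon 2: AGC Ser / AGC Ser — identical.
Codon 3: CCC Pro / CCG Pro — synonymous.
Codon 4: GGG Gly / GGC Gly — synonymous.
Codon 5: GAU Asp / CGG Arg — nonsynonymous.
Codon 6: AGC Ser / UCC Ser — synonymous.
Synonymous differences: 3.

3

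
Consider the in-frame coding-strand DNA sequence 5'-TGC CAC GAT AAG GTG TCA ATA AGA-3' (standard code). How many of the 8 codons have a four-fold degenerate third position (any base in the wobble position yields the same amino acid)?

Codon 1 TGC (Cys): third position 2-fold.
Codon 2 CAC (His): third position 2-fold.
Codon 3 GAT (Asp): third position 2-fold.
Codon 4 AAG (Lys): third position 2-fold.
Codon 5 GTG (Val): third position 4-fold.
Codon 6 TCA (Ser): third position 4-fold.
Codon 7 ATA (Ile): third position 3-fold.
Codon 8 AGA (Arg): third position 2-fold.
Four-fold degenerate third positions: 2.

2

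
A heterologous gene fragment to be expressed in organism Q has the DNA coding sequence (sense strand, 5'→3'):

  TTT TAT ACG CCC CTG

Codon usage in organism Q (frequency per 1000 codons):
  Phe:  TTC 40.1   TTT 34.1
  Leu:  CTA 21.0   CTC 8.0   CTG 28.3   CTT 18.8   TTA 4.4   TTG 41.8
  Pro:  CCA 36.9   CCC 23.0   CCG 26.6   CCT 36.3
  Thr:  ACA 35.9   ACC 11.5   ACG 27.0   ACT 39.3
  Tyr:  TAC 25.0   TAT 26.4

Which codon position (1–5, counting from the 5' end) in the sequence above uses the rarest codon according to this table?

Codon 1 TTT (Phe): 34.1 per 1000.
Codon 2 TAT (Tyr): 26.4 per 1000.
Codon 3 ACG (Thr): 27.0 per 1000.
Codon 4 CCC (Pro): 23.0 per 1000.
Codon 5 CTG (Leu): 28.3 per 1000.
Lowest frequency is 23.0 at codon 4.

4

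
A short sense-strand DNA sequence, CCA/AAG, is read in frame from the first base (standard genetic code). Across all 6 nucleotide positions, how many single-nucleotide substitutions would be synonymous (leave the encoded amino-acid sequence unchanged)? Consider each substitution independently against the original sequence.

4

Codon 1 (CCA, Pro): 3 synonymous substitutions.
Codon 2 (AAG, Lys): 1 synonymous substitution.
Total: 3 + 1 = 4.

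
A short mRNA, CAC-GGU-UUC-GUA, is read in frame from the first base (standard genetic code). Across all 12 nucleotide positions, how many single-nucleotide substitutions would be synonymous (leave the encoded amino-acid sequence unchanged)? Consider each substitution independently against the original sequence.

8

Codon 1 (CAC, His): 1 synonymous substitution.
Codon 2 (GGU, Gly): 3 synonymous substitutions.
Codon 3 (UUC, Phe): 1 synonymous substitution.
Codon 4 (GUA, Val): 3 synonymous substitutions.
Total: 1 + 3 + 1 + 3 = 8.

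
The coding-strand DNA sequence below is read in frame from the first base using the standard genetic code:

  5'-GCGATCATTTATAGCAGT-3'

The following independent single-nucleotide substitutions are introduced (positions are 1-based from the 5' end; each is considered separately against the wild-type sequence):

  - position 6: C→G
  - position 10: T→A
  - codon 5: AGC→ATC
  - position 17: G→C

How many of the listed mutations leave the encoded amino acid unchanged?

Codon 2: ATC (Ile) → ATG (Met) — missense.
Codon 4: TAT (Tyr) → AAT (Asn) — missense.
Codon 5: AGC (Ser) → ATC (Ile) — missense.
Codon 6: AGT (Ser) → ACT (Thr) — missense.
Synonymous: 0 of 4.

0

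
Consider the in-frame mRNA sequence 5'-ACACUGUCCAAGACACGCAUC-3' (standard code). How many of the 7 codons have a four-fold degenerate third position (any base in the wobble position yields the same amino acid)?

5

Codon 1 ACA (Thr): third position 4-fold.
Codon 2 CUG (Leu): third position 4-fold.
Codon 3 UCC (Ser): third position 4-fold.
Codon 4 AAG (Lys): third position 2-fold.
Codon 5 ACA (Thr): third position 4-fold.
Codon 6 CGC (Arg): third position 4-fold.
Codon 7 AUC (Ile): third position 3-fold.
Four-fold degenerate third positions: 5.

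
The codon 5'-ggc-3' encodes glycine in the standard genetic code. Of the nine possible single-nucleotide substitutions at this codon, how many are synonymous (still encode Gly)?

Position 1: none → 0 synonymous.
Position 2: none → 0 synonymous.
Position 3: GGU, GGA, GGG → 3 synonymous.
Total: 0 + 0 + 3 = 3.

3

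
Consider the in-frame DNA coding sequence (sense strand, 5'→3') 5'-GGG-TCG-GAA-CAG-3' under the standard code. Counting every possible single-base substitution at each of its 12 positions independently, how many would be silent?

8

Codon 1 (GGG, Gly): 3 synonymous substitutions.
Codon 2 (TCG, Ser): 3 synonymous substitutions.
Codon 3 (GAA, Glu): 1 synonymous substitution.
Codon 4 (CAG, Gln): 1 synonymous substitution.
Total: 3 + 3 + 1 + 1 = 8.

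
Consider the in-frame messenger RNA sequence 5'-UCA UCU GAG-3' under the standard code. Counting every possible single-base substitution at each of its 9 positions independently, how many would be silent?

7

Codon 1 (UCA, Ser): 3 synonymous substitutions.
Codon 2 (UCU, Ser): 3 synonymous substitutions.
Codon 3 (GAG, Glu): 1 synonymous substitution.
Total: 3 + 3 + 1 = 7.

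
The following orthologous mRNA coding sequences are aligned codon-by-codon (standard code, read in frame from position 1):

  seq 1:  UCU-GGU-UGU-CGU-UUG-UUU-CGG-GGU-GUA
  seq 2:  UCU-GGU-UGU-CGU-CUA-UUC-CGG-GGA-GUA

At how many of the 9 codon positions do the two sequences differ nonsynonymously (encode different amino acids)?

0

Codon 1: UCU Ser / UCU Ser — identical.
Codon 2: GGU Gly / GGU Gly — identical.
Codon 3: UGU Cys / UGU Cys — identical.
Codon 4: CGU Arg / CGU Arg — identical.
Codon 5: UUG Leu / CUA Leu — synonymous.
Codon 6: UUU Phe / UUC Phe — synonymous.
Codon 7: CGG Arg / CGG Arg — identical.
Codon 8: GGU Gly / GGA Gly — synonymous.
Codon 9: GUA Val / GUA Val — identical.
Nonsynonymous differences: 0.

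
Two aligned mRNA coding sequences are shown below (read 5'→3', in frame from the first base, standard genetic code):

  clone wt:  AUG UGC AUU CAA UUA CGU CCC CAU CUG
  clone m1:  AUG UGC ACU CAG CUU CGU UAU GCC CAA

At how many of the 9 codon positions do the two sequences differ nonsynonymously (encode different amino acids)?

4

Codon 1: AUG Met / AUG Met — identical.
Codon 2: UGC Cys / UGC Cys — identical.
Codon 3: AUU Ile / ACU Thr — nonsynonymous.
Codon 4: CAA Gln / CAG Gln — synonymous.
Codon 5: UUA Leu / CUU Leu — synonymous.
Codon 6: CGU Arg / CGU Arg — identical.
Codon 7: CCC Pro / UAU Tyr — nonsynonymous.
Codon 8: CAU His / GCC Ala — nonsynonymous.
Codon 9: CUG Leu / CAA Gln — nonsynonymous.
Nonsynonymous differences: 4.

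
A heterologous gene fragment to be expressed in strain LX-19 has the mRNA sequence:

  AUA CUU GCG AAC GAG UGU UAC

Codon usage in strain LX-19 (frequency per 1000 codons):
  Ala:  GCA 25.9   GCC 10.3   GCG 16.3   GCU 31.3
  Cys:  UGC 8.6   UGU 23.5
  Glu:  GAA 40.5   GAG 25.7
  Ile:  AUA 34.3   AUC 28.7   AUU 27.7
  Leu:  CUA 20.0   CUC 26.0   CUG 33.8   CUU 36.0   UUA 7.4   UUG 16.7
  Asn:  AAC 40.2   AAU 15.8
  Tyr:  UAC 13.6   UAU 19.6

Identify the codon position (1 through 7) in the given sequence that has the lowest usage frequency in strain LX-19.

7

Codon 1 AUA (Ile): 34.3 per 1000.
Codon 2 CUU (Leu): 36.0 per 1000.
Codon 3 GCG (Ala): 16.3 per 1000.
Codon 4 AAC (Asn): 40.2 per 1000.
Codon 5 GAG (Glu): 25.7 per 1000.
Codon 6 UGU (Cys): 23.5 per 1000.
Codon 7 UAC (Tyr): 13.6 per 1000.
Lowest frequency is 13.6 at codon 7.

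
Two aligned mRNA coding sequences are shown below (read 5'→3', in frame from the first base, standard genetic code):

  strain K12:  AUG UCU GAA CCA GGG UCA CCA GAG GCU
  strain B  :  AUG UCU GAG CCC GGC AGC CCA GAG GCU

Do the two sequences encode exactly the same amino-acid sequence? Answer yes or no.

Codon 1: AUG Met / AUG Met — identical.
Codon 2: UCU Ser / UCU Ser — identical.
Codon 3: GAA Glu / GAG Glu — synonymous.
Codon 4: CCA Pro / CCC Pro — synonymous.
Codon 5: GGG Gly / GGC Gly — synonymous.
Codon 6: UCA Ser / AGC Ser — synonymous.
Codon 7: CCA Pro / CCA Pro — identical.
Codon 8: GAG Glu / GAG Glu — identical.
Codon 9: GCU Ala / GCU Ala — identical.
Nonsynonymous differences: 0 → same protein.

yes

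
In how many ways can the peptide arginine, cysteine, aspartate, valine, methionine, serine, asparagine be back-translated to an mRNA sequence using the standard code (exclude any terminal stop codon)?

Arg: 6 codons.
Cys: 2 codons.
Asp: 2 codons.
Val: 4 codons.
Met: 1 codon.
Ser: 6 codons.
Asn: 2 codons.
6 × 2 × 2 × 4 × 1 × 6 × 2 = 1152.

1152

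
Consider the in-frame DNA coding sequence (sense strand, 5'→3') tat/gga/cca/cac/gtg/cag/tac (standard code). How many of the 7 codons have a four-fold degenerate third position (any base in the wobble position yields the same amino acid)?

3

Codon 1 TAT (Tyr): third position 2-fold.
Codon 2 GGA (Gly): third position 4-fold.
Codon 3 CCA (Pro): third position 4-fold.
Codon 4 CAC (His): third position 2-fold.
Codon 5 GTG (Val): third position 4-fold.
Codon 6 CAG (Gln): third position 2-fold.
Codon 7 TAC (Tyr): third position 2-fold.
Four-fold degenerate third positions: 3.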